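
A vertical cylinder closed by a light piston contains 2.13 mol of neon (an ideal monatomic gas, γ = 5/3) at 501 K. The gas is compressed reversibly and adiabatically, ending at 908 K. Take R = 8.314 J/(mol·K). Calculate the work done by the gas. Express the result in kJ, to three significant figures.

Adiabatic ⇒ Q = 0, so W_by = −ΔU = nCᵥ(T₁ − T₂).
Cᵥ = 3R/2 = 12.47 J/(mol·K).
W = (2.13)(12.47)(501 − 908) = -10811 J.

W ≈ -10.8 kJ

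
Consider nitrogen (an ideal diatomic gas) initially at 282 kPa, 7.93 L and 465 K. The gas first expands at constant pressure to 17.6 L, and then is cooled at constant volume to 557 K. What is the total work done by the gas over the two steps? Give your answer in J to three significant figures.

W_total ≈ 2730 J

Step 1 (isobaric): W = PΔV = (282 kPa)(17.6 − 7.93 L) = 2727 J.
Step 2 (isochoric): W = 0 (constant volume).
W_total = 2727 + 0 = 2727 J.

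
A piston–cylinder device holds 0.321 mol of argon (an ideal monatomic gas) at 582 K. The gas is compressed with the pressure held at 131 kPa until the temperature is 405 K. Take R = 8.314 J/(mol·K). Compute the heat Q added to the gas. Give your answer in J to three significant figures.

Isobaric: W = nRΔT = (0.321)(8.314)(-177) = -472.4 J.
ΔU = nCᵥΔT with Cᵥ = 3R/2: ΔU = (0.321)(12.47)(-177) = -708.6 J.
Q = ΔU + W = -708.6 − 472.4 = -1181 J.

Q ≈ -1180 J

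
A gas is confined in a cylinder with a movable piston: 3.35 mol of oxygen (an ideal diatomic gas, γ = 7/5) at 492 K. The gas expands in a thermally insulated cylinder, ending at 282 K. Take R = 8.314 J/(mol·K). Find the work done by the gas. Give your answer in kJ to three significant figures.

W ≈ 14.6 kJ

Adiabatic ⇒ Q = 0, so W_by = −ΔU = nCᵥ(T₁ − T₂).
Cᵥ = 5R/2 = 20.79 J/(mol·K).
W = (3.35)(20.79)(492 − 282) = 14622 J.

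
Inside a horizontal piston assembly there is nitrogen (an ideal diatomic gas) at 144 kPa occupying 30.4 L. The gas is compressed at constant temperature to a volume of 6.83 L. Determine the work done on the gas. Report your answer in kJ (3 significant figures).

W ≈ 6.54 kJ

Isothermal: W = nRT ln(V₂/V₁) = P₁V₁ ln(V₂/V₁).
P₁V₁ = (144 kPa)(30.4 L) = 4378 J.
W = 4378 × ln(6.83/30.4) = 4378 × -1.493
W_by_gas = -6536 J; work on gas = −W_by = 6536 J.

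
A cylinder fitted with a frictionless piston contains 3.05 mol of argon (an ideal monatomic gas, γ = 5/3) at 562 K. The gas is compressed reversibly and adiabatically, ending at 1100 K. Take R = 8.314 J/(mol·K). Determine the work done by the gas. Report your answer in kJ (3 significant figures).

W ≈ -20.5 kJ

Adiabatic ⇒ Q = 0, so W_by = −ΔU = nCᵥ(T₁ − T₂).
Cᵥ = 3R/2 = 12.47 J/(mol·K).
W = (3.05)(12.47)(562 − 1100) = -20464 J.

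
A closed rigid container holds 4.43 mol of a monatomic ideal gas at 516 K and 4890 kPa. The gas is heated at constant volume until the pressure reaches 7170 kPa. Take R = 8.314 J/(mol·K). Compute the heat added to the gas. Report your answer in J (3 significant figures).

Q ≈ 13300 J

Constant volume ⇒ W = 0, so Q = ΔU = nCᵥΔT with Cᵥ = 3R/2 = 12.47 J/(mol·K).
At constant V, T₂/T₁ = P₂/P₁ ⇒ ΔT = T₁(P₂/P₁ − 1) = 516·(7170/4890 − 1) = 240.6 K.
ΔU = (4.43)(12.47)(240.6) = 13292 J.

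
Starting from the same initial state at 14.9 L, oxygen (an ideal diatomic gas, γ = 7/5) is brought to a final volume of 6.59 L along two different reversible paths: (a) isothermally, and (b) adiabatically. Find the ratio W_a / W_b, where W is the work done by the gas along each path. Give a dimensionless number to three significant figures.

Path (a) isothermal: W = P₁V₁ ln(V₂/V₁) → W_a/(P₁V₁) = -0.8158.
Path (b) adiabatic: W = P₁V₁(1 − (V₁/V₂)^(γ−1))/(γ−1) → W_b/(P₁V₁) = -0.9647.
W_a / W_b = -0.8158 / -0.9647 = 0.8457.

W_a / W_b ≈ 0.846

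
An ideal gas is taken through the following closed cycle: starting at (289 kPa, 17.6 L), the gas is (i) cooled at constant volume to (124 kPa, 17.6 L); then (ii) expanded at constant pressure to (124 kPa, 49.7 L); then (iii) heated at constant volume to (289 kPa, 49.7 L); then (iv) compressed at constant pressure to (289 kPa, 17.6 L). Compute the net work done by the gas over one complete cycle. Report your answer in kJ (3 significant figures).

W_net ≈ -5.30 kJ

Constant-volume legs do no work.
W(ii) = (124)(49.7 − 17.6) = 3980 J; W(iv) = (289)(17.6 − 49.7) = -9277 J.
W_net = 3980 − 9277 = -5296 J (the counter-clockwise enclosed area).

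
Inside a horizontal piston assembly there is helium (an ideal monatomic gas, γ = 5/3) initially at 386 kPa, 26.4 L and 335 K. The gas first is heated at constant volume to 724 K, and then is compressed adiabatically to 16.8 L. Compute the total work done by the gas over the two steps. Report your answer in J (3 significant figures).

W_total ≈ -11600 J

Step 1 (isochoric): W = 0 (constant volume).
After step 1: P = 834.2 kPa (V unchanged).
Step 2 (adiabatic): W = (P₁V₁ − P₂V₂)/(γ−1) = (22023 − 29768)/0.667 = -11617 J.
W_total = 0 − 11617 = -11617 J.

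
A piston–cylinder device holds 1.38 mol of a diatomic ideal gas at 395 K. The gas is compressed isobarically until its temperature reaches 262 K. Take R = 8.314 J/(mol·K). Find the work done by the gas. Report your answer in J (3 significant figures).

W ≈ -1530 J

Isobaric: W = P ΔV = nR ΔT.
W = (1.38)(8.314)(262 − 395) = -1526 J.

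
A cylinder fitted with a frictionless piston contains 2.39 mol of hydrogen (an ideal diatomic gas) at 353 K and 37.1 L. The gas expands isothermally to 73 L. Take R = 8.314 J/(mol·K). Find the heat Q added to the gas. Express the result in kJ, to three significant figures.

Isothermal ⇒ ΔU = 0, so Q = W = nRT ln(V₂/V₁).
Q = (2.39)(8.314)(353) ln(73/37.1) = 7014 × 0.6768 = 4748 J.

Q ≈ 4.75 kJ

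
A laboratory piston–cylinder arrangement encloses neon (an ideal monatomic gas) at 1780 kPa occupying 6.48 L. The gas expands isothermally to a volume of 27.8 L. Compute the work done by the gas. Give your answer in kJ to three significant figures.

W ≈ 16.8 kJ

Isothermal: W = nRT ln(V₂/V₁) = P₁V₁ ln(V₂/V₁).
P₁V₁ = (1780 kPa)(6.48 L) = 11534 J.
W = 11534 × ln(27.8/6.48) = 11534 × 1.456
W_by_gas = 16798 J.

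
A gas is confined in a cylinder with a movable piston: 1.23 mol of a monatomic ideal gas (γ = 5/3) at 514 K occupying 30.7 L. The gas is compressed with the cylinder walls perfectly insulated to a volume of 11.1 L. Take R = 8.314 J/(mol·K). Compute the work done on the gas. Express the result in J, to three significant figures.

Adiabatic: TV^(γ−1) = const with γ = 5/3.
T₂ = T₁ (V₁/V₂)^(γ−1) = 514 × (30.7/11.1)^0.667 = 514 × 1.97 = 1013 K.
W_by = nCᵥ(T₁ − T₂) = (1.23)(12.47)(514 − 1013) = -7651 J.
Work on gas = −W_by = 7651 J.

W ≈ 7650 J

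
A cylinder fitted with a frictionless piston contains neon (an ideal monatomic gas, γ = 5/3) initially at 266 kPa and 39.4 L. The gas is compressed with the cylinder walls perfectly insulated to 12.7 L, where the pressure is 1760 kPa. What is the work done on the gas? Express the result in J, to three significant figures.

Adiabatic: W = (P₁V₁ − P₂V₂)/(γ − 1) with γ = 5/3.
P₁V₁ = 10480 J, P₂V₂ = 22352 J.
W = (10480 − 22352) / 0.6667 = -17807 J.
Work on gas = −W_by = 17807 J.

W ≈ 17800 J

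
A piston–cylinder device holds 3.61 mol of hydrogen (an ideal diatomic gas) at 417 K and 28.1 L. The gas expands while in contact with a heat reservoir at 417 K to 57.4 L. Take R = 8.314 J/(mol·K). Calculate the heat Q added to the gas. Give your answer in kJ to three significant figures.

Isothermal ⇒ ΔU = 0, so Q = W = nRT ln(V₂/V₁).
Q = (3.61)(8.314)(417) ln(57.4/28.1) = 12516 × 0.7143 = 8940 J.

Q ≈ 8.94 kJ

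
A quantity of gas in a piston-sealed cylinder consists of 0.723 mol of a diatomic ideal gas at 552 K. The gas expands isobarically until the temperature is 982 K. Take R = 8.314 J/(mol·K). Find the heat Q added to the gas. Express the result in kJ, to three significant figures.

Isobaric: W = nRΔT = (0.723)(8.314)(430) = 2585 J.
ΔU = nCᵥΔT with Cᵥ = 5R/2: ΔU = (0.723)(20.79)(430) = 6462 J.
Q = ΔU + W = 6462 + 2585 = 9047 J.

Q ≈ 9.05 kJ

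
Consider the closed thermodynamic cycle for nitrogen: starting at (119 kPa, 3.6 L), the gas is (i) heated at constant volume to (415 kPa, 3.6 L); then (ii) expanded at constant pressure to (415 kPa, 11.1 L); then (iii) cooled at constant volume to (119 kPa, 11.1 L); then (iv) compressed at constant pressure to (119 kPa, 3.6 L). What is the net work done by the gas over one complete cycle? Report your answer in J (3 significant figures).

Constant-volume legs do no work.
W(ii) = (415)(11.1 − 3.6) = 3112 J; W(iv) = (119)(3.6 − 11.1) = -892.5 J.
W_net = 3112 − 892.5 = 2220 J (the clockwise enclosed area).

W_net ≈ 2220 J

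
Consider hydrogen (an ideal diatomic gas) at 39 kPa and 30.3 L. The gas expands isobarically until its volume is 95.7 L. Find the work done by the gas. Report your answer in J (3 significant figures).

W ≈ 2550 J

Isobaric: W = P ΔV.
W = (39 kPa)(95.7 − 30.3 L) = (39)(65.4) = 2551 J.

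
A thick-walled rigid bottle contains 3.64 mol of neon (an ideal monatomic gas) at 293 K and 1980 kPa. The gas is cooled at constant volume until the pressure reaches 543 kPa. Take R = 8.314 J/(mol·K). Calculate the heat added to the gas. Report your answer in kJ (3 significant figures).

Q ≈ -9.65 kJ

Constant volume ⇒ W = 0, so Q = ΔU = nCᵥΔT with Cᵥ = 3R/2 = 12.47 J/(mol·K).
At constant V, T₂/T₁ = P₂/P₁ ⇒ ΔT = T₁(P₂/P₁ − 1) = 293·(543/1980 − 1) = -212.6 K.
ΔU = (3.64)(12.47)(-212.6) = -9653 J.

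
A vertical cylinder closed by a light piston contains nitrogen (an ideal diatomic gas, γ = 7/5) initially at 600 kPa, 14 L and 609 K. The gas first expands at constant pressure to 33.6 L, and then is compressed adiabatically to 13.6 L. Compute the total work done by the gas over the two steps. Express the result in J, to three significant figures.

Step 1 (isobaric): W = PΔV = (600 kPa)(33.6 − 14 L) = 11760 J.
After step 1: P = 600 kPa, V = 33.6 L, T = 1462 K.
Step 2 (adiabatic): W = (P₁V₁ − P₂V₂)/(γ−1) = (20160 − 28947)/0.4 = -21969 J.
W_total = 11760 − 21969 = -10209 J.

W_total ≈ -10200 J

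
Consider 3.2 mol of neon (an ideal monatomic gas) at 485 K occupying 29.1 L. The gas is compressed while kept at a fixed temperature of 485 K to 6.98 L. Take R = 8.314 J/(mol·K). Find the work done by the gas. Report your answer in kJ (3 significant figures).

Isothermal: W = nRT ln(V₂/V₁).
W = (3.2)(8.314)(485) × ln(6.98/29.1)
  = 12903 × -1.428
W_by_gas = -18422 J.

W ≈ -18.4 kJ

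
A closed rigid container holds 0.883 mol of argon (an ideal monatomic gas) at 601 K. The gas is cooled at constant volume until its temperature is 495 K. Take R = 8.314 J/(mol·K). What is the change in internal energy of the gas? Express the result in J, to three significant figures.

Constant volume ⇒ W = 0, so Q = ΔU = nCᵥΔT with Cᵥ = 3R/2 = 12.47 J/(mol·K).
ΔU = (0.883)(12.47)(495 − 601) = -1167 J.

ΔU ≈ -1170 J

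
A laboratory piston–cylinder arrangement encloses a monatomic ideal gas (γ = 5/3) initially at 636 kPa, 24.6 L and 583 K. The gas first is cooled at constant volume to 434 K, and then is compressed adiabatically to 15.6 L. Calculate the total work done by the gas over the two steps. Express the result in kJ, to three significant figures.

W_total ≈ -6.20 kJ

Step 1 (isochoric): W = 0 (constant volume).
After step 1: P = 473.5 kPa (V unchanged).
Step 2 (adiabatic): W = (P₁V₁ − P₂V₂)/(γ−1) = (11647 − 15779)/0.667 = -6198 J.
W_total = 0 − 6198 = -6198 J.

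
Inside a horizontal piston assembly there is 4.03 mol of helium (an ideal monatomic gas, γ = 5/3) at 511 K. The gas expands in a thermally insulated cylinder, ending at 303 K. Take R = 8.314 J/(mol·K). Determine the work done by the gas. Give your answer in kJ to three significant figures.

Adiabatic ⇒ Q = 0, so W_by = −ΔU = nCᵥ(T₁ − T₂).
Cᵥ = 3R/2 = 12.47 J/(mol·K).
W = (4.03)(12.47)(511 − 303) = 10454 J.

W ≈ 10.5 kJ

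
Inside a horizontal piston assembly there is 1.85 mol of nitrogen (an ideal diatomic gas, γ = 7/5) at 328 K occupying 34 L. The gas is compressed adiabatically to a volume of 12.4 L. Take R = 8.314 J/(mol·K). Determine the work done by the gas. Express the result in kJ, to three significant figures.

Adiabatic: TV^(γ−1) = const with γ = 7/5.
T₂ = T₁ (V₁/V₂)^(γ−1) = 328 × (34/12.4)^0.4 = 328 × 1.497 = 491 K.
W_by = nCᵥ(T₁ − T₂) = (1.85)(20.79)(328 − 491) = -6268 J.

W ≈ -6.27 kJ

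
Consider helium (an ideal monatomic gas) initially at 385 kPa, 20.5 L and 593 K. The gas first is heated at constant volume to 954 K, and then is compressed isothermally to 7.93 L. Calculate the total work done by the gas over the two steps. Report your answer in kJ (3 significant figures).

Step 1 (isochoric): W = 0 (constant volume).
After step 1: P = 619.4 kPa (V unchanged).
Step 2 (isothermal): W = P₁V₁ ln(V₂/V₁) = (12697) ln(7.93/20.5) = -12059 J.
W_total = 0 − 12059 = -12059 J.

W_total ≈ -12.1 kJ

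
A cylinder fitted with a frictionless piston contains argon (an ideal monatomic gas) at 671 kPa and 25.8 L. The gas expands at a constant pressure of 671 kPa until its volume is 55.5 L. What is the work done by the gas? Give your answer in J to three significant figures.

Isobaric: W = P ΔV.
W = (671 kPa)(55.5 − 25.8 L) = (671)(29.7) = 19929 J.

W ≈ 19900 J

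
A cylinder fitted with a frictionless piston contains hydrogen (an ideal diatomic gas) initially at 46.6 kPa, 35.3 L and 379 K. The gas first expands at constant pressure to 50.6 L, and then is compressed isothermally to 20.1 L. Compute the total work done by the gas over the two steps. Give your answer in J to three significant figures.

W_total ≈ -1460 J

Step 1 (isobaric): W = PΔV = (46.6 kPa)(50.6 − 35.3 L) = 713 J.
After step 1: P = 46.6 kPa, V = 50.6 L, T = 543.3 K.
Step 2 (isothermal): W = P₁V₁ ln(V₂/V₁) = (2358) ln(20.1/50.6) = -2177 J.
W_total = 713 − 2177 = -1464 J.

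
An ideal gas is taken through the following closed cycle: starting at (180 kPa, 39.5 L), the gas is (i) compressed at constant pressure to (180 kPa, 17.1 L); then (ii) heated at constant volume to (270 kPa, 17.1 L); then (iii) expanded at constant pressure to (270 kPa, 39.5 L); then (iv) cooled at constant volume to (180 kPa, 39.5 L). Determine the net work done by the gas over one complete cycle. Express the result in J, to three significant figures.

Constant-volume legs do no work.
W(i) = (180)(17.1 − 39.5) = -4032 J; W(iii) = (270)(39.5 − 17.1) = 6048 J.
W_net = -4032 + 6048 = 2016 J (the clockwise enclosed area).

W_net ≈ 2020 J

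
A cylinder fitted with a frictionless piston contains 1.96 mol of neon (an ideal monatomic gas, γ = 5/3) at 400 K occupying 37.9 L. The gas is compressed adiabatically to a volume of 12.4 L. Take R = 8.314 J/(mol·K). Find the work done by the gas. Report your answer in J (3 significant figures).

Adiabatic: TV^(γ−1) = const with γ = 5/3.
T₂ = T₁ (V₁/V₂)^(γ−1) = 400 × (37.9/12.4)^0.667 = 400 × 2.106 = 842.4 K.
W_by = nCᵥ(T₁ − T₂) = (1.96)(12.47)(400 − 842.4) = -10815 J.

W ≈ -10800 J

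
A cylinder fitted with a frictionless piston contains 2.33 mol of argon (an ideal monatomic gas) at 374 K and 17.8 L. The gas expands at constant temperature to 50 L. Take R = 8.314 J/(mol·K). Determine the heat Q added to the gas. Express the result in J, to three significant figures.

Isothermal ⇒ ΔU = 0, so Q = W = nRT ln(V₂/V₁).
Q = (2.33)(8.314)(374) ln(50/17.8) = 7245 × 1.033 = 7483 J.

Q ≈ 7480 J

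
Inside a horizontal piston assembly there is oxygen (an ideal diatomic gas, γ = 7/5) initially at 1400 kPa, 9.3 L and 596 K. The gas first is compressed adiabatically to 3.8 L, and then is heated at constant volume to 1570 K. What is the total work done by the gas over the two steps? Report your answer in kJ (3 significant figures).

W_total ≈ -14.0 kJ

Step 1 (adiabatic): W = (P₁V₁ − P₂V₂)/(γ−1) = (13020 − 18625)/0.4 = -14012 J.
Step 2 (isochoric): W = 0 (constant volume).
W_total = -14012 + 0 = -14012 J.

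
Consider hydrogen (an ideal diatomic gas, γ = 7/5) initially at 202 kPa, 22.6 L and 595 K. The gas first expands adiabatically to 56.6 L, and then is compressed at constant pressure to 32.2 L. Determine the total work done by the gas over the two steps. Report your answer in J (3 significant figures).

Step 1 (adiabatic): W = (P₁V₁ − P₂V₂)/(γ−1) = (4565 − 3162)/0.4 = 3508 J.
After step 1: P = 55.87 kPa, V = 56.6 L, T = 412.1 K.
Step 2 (isobaric): W = PΔV = (55.87 kPa)(32.2 − 56.6 L) = -1363 J.
W_total = 3508 − 1363 = 2145 J.

W_total ≈ 2140 J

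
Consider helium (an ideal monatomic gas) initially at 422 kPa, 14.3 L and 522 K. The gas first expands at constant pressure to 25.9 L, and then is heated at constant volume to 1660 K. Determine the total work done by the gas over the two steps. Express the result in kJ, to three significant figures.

W_total ≈ 4.90 kJ

Step 1 (isobaric): W = PΔV = (422 kPa)(25.9 − 14.3 L) = 4895 J.
Step 2 (isochoric): W = 0 (constant volume).
W_total = 4895 + 0 = 4895 J.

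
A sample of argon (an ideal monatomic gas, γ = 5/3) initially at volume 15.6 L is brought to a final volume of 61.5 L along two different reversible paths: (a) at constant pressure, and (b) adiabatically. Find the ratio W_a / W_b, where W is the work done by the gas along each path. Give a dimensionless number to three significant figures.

W_a / W_b ≈ 3.27

Path (a) isobaric: W = P₁(V₂ − V₁) → W_a/(P₁V₁) = 2.942.
Path (b) adiabatic: W = P₁V₁(1 − (V₁/V₂)^(γ−1))/(γ−1) → W_b/(P₁V₁) = 0.8989.
W_a / W_b = 2.942 / 0.8989 = 3.273.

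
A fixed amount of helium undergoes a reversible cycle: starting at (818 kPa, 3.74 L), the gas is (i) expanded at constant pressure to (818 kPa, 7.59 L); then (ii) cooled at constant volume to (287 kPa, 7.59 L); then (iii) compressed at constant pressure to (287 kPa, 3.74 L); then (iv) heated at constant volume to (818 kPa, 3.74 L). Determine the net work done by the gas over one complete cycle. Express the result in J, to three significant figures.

Constant-volume legs do no work.
W(i) = (818)(7.59 − 3.74) = 3149 J; W(iii) = (287)(3.74 − 7.59) = -1105 J.
W_net = 3149 − 1105 = 2044 J (the clockwise enclosed area).

W_net ≈ 2040 J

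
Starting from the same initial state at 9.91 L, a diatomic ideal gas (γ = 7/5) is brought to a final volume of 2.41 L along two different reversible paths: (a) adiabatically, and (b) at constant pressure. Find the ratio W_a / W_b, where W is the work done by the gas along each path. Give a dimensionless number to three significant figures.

Path (a) adiabatic: W = P₁V₁(1 − (V₁/V₂)^(γ−1))/(γ−1) → W_a/(P₁V₁) = -1.901.
Path (b) isobaric: W = P₁(V₂ − V₁) → W_b/(P₁V₁) = -0.7568.
W_a / W_b = -1.901 / -0.7568 = 2.512.

W_a / W_b ≈ 2.51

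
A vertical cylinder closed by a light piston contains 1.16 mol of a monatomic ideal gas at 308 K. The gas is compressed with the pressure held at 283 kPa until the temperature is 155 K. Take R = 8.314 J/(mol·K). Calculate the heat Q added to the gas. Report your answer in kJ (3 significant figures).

Q ≈ -3.69 kJ

Isobaric: W = nRΔT = (1.16)(8.314)(-153) = -1476 J.
ΔU = nCᵥΔT with Cᵥ = 3R/2: ΔU = (1.16)(12.47)(-153) = -2213 J.
Q = ΔU + W = -2213 − 1476 = -3689 J.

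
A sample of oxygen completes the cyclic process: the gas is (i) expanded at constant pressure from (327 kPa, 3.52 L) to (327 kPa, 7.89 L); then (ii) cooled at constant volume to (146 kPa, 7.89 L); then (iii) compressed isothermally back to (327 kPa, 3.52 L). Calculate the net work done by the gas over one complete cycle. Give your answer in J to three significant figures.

Leg (i): W = PΔV = (327)(7.89 − 3.52) = 1429 J.
Leg (ii): W = 0.
Leg (iii): W = PᵢVᵢ ln(V_f/Vᵢ) = (1152) ln(3.52/7.89) = -929.8 J.
W_net = 1429 − 929.8 = 499.2 J.

W_net ≈ 499 J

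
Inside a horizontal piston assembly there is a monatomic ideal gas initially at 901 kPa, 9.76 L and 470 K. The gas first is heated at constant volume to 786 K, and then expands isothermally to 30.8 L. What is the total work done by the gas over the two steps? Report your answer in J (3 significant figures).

W_total ≈ 16900 J

Step 1 (isochoric): W = 0 (constant volume).
After step 1: P = 1507 kPa (V unchanged).
Step 2 (isothermal): W = P₁V₁ ln(V₂/V₁) = (14706) ln(30.8/9.76) = 16901 J.
W_total = 0 + 16901 = 16901 J.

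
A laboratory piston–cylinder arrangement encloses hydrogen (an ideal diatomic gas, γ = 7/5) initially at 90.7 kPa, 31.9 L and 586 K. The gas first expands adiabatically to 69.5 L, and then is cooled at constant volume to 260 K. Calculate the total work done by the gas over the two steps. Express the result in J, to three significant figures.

Step 1 (adiabatic): W = (P₁V₁ − P₂V₂)/(γ−1) = (2893 − 2119)/0.4 = 1936 J.
Step 2 (isochoric): W = 0 (constant volume).
W_total = 1936 + 0 = 1936 J.

W_total ≈ 1940 J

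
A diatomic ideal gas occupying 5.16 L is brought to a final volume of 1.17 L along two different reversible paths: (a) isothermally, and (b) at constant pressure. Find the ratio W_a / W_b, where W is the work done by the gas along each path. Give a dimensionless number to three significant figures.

W_a / W_b ≈ 1.92

Path (a) isothermal: W = P₁V₁ ln(V₂/V₁) → W_a/(P₁V₁) = -1.484.
Path (b) isobaric: W = P₁(V₂ − V₁) → W_b/(P₁V₁) = -0.7733.
W_a / W_b = -1.484 / -0.7733 = 1.919.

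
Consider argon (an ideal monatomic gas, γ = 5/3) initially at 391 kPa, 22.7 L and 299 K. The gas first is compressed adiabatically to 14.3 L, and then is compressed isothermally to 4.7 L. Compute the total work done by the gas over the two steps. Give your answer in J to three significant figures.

Step 1 (adiabatic): W = (P₁V₁ − P₂V₂)/(γ−1) = (8876 − 12078)/0.667 = -4803 J.
After step 1: P = 844.6 kPa, V = 14.3 L, T = 406.9 K.
Step 2 (isothermal): W = P₁V₁ ln(V₂/V₁) = (12078) ln(4.7/14.3) = -13439 J.
W_total = -4803 − 13439 = -18243 J.

W_total ≈ -18200 J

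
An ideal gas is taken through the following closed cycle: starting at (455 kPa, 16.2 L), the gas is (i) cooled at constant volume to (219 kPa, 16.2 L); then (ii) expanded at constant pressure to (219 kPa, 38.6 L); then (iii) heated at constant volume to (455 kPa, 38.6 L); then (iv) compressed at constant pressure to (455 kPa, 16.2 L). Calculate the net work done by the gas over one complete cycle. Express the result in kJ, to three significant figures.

Constant-volume legs do no work.
W(ii) = (219)(38.6 − 16.2) = 4906 J; W(iv) = (455)(16.2 − 38.6) = -10192 J.
W_net = 4906 − 10192 = -5286 J (the counter-clockwise enclosed area).

W_net ≈ -5.29 kJ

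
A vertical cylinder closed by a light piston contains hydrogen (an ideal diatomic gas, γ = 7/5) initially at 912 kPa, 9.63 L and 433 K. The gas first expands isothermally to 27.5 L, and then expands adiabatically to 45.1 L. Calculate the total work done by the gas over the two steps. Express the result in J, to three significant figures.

Step 1 (isothermal): W = P₁V₁ ln(V₂/V₁) = (8783) ln(27.5/9.63) = 9216 J.
After step 1: P = 319.4 kPa, V = 27.5 L, T = 433 K.
Step 2 (adiabatic): W = (P₁V₁ − P₂V₂)/(γ−1) = (8783 − 7206)/0.4 = 3942 J.
W_total = 9216 + 3942 = 13157 J.

W_total ≈ 13200 J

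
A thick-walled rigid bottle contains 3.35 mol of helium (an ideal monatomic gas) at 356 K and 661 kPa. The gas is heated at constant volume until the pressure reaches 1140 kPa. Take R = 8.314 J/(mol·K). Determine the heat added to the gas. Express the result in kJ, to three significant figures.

Constant volume ⇒ W = 0, so Q = ΔU = nCᵥΔT with Cᵥ = 3R/2 = 12.47 J/(mol·K).
At constant V, T₂/T₁ = P₂/P₁ ⇒ ΔT = T₁(P₂/P₁ − 1) = 356·(1140/661 − 1) = 258 K.
ΔU = (3.35)(12.47)(258) = 10778 J.

Q ≈ 10.8 kJ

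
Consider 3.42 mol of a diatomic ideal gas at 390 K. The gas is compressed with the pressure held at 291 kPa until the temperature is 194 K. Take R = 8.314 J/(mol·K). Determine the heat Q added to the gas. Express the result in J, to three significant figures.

Isobaric: W = nRΔT = (3.42)(8.314)(-196) = -5573 J.
ΔU = nCᵥΔT with Cᵥ = 5R/2: ΔU = (3.42)(20.79)(-196) = -13933 J.
Q = ΔU + W = -13933 − 5573 = -19506 J.

Q ≈ -19500 J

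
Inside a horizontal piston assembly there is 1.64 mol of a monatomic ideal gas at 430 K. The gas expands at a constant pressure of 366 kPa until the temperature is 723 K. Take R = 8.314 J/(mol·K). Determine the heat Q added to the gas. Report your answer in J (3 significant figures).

Q ≈ 9990 J

Isobaric: W = nRΔT = (1.64)(8.314)(293) = 3995 J.
ΔU = nCᵥΔT with Cᵥ = 3R/2: ΔU = (1.64)(12.47)(293) = 5993 J.
Q = ΔU + W = 5993 + 3995 = 9988 J.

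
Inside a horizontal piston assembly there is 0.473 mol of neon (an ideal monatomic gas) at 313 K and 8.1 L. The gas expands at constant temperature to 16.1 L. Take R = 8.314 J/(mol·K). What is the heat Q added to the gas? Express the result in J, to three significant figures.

Isothermal ⇒ ΔU = 0, so Q = W = nRT ln(V₂/V₁).
Q = (0.473)(8.314)(313) ln(16.1/8.1) = 1231 × 0.687 = 845.6 J.

Q ≈ 846 J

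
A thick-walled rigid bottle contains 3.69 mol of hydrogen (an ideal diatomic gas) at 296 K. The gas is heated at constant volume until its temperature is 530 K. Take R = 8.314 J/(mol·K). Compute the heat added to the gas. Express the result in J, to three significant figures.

Constant volume ⇒ W = 0, so Q = ΔU = nCᵥΔT with Cᵥ = 5R/2 = 20.79 J/(mol·K).
ΔU = (3.69)(20.79)(530 − 296) = 17947 J.

Q ≈ 17900 J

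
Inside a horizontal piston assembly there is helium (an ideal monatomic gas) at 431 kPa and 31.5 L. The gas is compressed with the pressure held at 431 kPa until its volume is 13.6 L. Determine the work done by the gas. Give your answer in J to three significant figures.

Isobaric: W = P ΔV.
W = (431 kPa)(13.6 − 31.5 L) = (431)(-17.9) = -7715 J.

W ≈ -7710 J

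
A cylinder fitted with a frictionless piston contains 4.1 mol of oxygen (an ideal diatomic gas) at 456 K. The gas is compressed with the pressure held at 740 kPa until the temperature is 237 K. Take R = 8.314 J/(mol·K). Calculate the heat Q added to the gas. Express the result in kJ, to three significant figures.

Q ≈ -26.1 kJ

Isobaric: W = nRΔT = (4.1)(8.314)(-219) = -7465 J.
ΔU = nCᵥΔT with Cᵥ = 5R/2: ΔU = (4.1)(20.79)(-219) = -18663 J.
Q = ΔU + W = -18663 − 7465 = -26128 J.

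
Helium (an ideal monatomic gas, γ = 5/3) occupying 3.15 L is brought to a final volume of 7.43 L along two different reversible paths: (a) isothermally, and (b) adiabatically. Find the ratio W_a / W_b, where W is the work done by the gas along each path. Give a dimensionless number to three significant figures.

Path (a) isothermal: W = P₁V₁ ln(V₂/V₁) → W_a/(P₁V₁) = 0.8581.
Path (b) adiabatic: W = P₁V₁(1 − (V₁/V₂)^(γ−1))/(γ−1) → W_b/(P₁V₁) = 0.6535.
W_a / W_b = 0.8581 / 0.6535 = 1.313.

W_a / W_b ≈ 1.31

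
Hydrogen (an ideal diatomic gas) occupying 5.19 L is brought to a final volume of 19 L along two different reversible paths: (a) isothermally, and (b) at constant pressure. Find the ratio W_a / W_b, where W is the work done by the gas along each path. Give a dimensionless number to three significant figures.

Path (a) isothermal: W = P₁V₁ ln(V₂/V₁) → W_a/(P₁V₁) = 1.298.
Path (b) isobaric: W = P₁(V₂ − V₁) → W_b/(P₁V₁) = 2.661.
W_a / W_b = 1.298 / 2.661 = 0.4877.

W_a / W_b ≈ 0.488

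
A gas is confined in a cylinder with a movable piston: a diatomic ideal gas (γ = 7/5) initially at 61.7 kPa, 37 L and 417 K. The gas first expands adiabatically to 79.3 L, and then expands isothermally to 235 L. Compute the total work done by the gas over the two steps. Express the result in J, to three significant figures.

Step 1 (adiabatic): W = (P₁V₁ − P₂V₂)/(γ−1) = (2283 − 1683)/0.4 = 1500 J.
After step 1: P = 21.22 kPa, V = 79.3 L, T = 307.4 K.
Step 2 (isothermal): W = P₁V₁ ln(V₂/V₁) = (1683) ln(235/79.3) = 1828 J.
W_total = 1500 + 1828 = 3328 J.

W_total ≈ 3330 J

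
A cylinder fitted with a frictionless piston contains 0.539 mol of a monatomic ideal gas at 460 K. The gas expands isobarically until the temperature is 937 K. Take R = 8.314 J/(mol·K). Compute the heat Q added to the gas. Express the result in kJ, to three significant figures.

Q ≈ 5.34 kJ

Isobaric: W = nRΔT = (0.539)(8.314)(477) = 2138 J.
ΔU = nCᵥΔT with Cᵥ = 3R/2: ΔU = (0.539)(12.47)(477) = 3206 J.
Q = ΔU + W = 3206 + 2138 = 5344 J.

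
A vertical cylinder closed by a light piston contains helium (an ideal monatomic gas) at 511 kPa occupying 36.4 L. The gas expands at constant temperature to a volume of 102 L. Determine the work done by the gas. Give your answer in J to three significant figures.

W ≈ 19200 J

Isothermal: W = nRT ln(V₂/V₁) = P₁V₁ ln(V₂/V₁).
P₁V₁ = (511 kPa)(36.4 L) = 18600 J.
W = 18600 × ln(102/36.4) = 18600 × 1.03
W_by_gas = 19166 J.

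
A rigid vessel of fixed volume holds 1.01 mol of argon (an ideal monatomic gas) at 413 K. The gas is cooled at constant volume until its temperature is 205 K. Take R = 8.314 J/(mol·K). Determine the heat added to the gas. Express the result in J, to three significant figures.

Q ≈ -2620 J

Constant volume ⇒ W = 0, so Q = ΔU = nCᵥΔT with Cᵥ = 3R/2 = 12.47 J/(mol·K).
ΔU = (1.01)(12.47)(205 − 413) = -2620 J.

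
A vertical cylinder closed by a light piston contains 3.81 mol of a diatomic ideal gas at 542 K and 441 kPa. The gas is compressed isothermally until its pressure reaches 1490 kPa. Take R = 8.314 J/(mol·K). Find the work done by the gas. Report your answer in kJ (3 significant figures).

W ≈ -20.9 kJ

Isothermal process: W = nRT ln(V₂/V₁) = nRT ln(P₁/P₂).
W = (3.81)(8.314)(542) × ln(441/1490)
  = 17169 × ln(0.296) = 17169 × -1.217
W_by_gas = -20903 J.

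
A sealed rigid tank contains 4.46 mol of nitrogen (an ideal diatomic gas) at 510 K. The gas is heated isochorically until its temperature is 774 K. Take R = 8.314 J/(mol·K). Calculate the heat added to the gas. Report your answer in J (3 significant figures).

Constant volume ⇒ W = 0, so Q = ΔU = nCᵥΔT with Cᵥ = 5R/2 = 20.79 J/(mol·K).
ΔU = (4.46)(20.79)(774 − 510) = 24473 J.

Q ≈ 24500 J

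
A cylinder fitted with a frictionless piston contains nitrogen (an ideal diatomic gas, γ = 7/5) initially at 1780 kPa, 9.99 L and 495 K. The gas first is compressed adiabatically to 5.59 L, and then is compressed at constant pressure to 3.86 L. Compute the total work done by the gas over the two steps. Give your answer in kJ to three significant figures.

W_total ≈ -18.6 kJ

Step 1 (adiabatic): W = (P₁V₁ − P₂V₂)/(γ−1) = (17782 − 22431)/0.4 = -11622 J.
After step 1: P = 4013 kPa, V = 5.59 L, T = 624.4 K.
Step 2 (isobaric): W = PΔV = (4013 kPa)(3.86 − 5.59 L) = -6942 J.
W_total = -11622 − 6942 = -18564 J.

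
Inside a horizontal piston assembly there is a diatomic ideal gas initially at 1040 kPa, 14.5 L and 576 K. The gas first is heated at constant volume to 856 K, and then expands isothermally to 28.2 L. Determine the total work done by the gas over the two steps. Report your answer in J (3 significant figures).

Step 1 (isochoric): W = 0 (constant volume).
After step 1: P = 1546 kPa (V unchanged).
Step 2 (isothermal): W = P₁V₁ ln(V₂/V₁) = (22411) ln(28.2/14.5) = 14907 J.
W_total = 0 + 14907 = 14907 J.

W_total ≈ 14900 J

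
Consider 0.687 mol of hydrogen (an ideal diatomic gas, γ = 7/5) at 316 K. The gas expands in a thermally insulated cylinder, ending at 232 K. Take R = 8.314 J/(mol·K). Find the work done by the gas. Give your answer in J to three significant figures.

Adiabatic ⇒ Q = 0, so W_by = −ΔU = nCᵥ(T₁ − T₂).
Cᵥ = 5R/2 = 20.79 J/(mol·K).
W = (0.687)(20.79)(316 − 232) = 1199 J.

W ≈ 1200 J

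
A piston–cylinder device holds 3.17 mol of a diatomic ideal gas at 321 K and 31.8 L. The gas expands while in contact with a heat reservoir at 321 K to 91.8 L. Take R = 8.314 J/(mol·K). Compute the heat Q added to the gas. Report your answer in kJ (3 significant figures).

Isothermal ⇒ ΔU = 0, so Q = W = nRT ln(V₂/V₁).
Q = (3.17)(8.314)(321) ln(91.8/31.8) = 8460 × 1.06 = 8969 J.

Q ≈ 8.97 kJ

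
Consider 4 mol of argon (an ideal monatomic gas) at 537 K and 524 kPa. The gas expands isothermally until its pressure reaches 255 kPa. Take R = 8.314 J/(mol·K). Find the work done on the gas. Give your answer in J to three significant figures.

W ≈ -12900 J

Isothermal process: W = nRT ln(V₂/V₁) = nRT ln(P₁/P₂).
W = (4)(8.314)(537) × ln(524/255)
  = 17858 × ln(2.055) = 17858 × 0.7202
W_by_gas = 12862 J; work on gas = −W_by = -12862 J.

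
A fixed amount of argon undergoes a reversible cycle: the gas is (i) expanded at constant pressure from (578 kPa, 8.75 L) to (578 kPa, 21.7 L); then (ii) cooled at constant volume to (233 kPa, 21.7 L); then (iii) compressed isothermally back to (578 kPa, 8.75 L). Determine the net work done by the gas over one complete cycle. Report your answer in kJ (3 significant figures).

W_net ≈ 2.89 kJ

Leg (i): W = PΔV = (578)(21.7 − 8.75) = 7485 J.
Leg (ii): W = 0.
Leg (iii): W = PᵢVᵢ ln(V_f/Vᵢ) = (5056) ln(8.75/21.7) = -4592 J.
W_net = 7485 − 4592 = 2893 J.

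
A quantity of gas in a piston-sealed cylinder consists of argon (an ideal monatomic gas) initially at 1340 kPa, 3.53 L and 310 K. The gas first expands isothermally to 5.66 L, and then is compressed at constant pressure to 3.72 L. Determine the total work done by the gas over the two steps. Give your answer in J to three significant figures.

W_total ≈ 612 J

Step 1 (isothermal): W = P₁V₁ ln(V₂/V₁) = (4730) ln(5.66/3.53) = 2233 J.
After step 1: P = 835.7 kPa, V = 5.66 L, T = 310 K.
Step 2 (isobaric): W = PΔV = (835.7 kPa)(3.72 − 5.66 L) = -1621 J.
W_total = 2233 − 1621 = 611.9 J.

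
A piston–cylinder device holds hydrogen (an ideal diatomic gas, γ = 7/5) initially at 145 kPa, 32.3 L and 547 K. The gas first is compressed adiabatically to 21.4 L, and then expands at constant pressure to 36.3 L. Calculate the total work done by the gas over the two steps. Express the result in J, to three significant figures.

W_total ≈ 1750 J

Step 1 (adiabatic): W = (P₁V₁ − P₂V₂)/(γ−1) = (4684 − 5522)/0.4 = -2096 J.
After step 1: P = 258 kPa, V = 21.4 L, T = 644.9 K.
Step 2 (isobaric): W = PΔV = (258 kPa)(36.3 − 21.4 L) = 3845 J.
W_total = -2096 + 3845 = 1749 J.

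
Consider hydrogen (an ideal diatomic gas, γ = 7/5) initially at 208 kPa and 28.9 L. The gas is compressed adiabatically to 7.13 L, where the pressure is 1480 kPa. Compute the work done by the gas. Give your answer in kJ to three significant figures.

W ≈ -11.4 kJ

Adiabatic: W = (P₁V₁ − P₂V₂)/(γ − 1) with γ = 7/5.
P₁V₁ = 6011 J, P₂V₂ = 10552 J.
W = (6011 − 10552) / 0.4 = -11353 J.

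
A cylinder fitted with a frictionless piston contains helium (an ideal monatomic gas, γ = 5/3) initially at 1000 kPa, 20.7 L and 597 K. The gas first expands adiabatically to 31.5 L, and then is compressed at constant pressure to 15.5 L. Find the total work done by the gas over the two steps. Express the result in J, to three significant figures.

Step 1 (adiabatic): W = (P₁V₁ − P₂V₂)/(γ−1) = (20700 − 15646)/0.667 = 7581 J.
After step 1: P = 496.7 kPa, V = 31.5 L, T = 451.2 K.
Step 2 (isobaric): W = PΔV = (496.7 kPa)(15.5 − 31.5 L) = -7947 J.
W_total = 7581 − 7947 = -366.7 J.

W_total ≈ -367 J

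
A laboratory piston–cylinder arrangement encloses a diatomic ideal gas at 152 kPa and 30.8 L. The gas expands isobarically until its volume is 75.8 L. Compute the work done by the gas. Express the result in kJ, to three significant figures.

W ≈ 6.84 kJ

Isobaric: W = P ΔV.
W = (152 kPa)(75.8 − 30.8 L) = (152)(45) = 6840 J.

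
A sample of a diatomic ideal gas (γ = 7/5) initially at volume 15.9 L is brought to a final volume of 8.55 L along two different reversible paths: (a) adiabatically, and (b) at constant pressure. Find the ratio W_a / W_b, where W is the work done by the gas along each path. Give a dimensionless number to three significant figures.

W_a / W_b ≈ 1.52

Path (a) adiabatic: W = P₁V₁(1 − (V₁/V₂)^(γ−1))/(γ−1) → W_a/(P₁V₁) = -0.7041.
Path (b) isobaric: W = P₁(V₂ − V₁) → W_b/(P₁V₁) = -0.4623.
W_a / W_b = -0.7041 / -0.4623 = 1.523.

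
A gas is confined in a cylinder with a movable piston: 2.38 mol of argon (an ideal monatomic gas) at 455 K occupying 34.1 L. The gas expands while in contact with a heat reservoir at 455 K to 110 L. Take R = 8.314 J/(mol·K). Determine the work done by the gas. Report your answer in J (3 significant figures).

Isothermal: W = nRT ln(V₂/V₁).
W = (2.38)(8.314)(455) × ln(110/34.1)
  = 9003 × 1.171
W_by_gas = 10544 J.

W ≈ 10500 J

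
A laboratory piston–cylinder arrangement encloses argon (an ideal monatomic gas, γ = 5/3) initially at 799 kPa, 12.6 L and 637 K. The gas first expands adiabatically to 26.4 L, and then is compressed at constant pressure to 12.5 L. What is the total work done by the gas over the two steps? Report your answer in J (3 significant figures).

Step 1 (adiabatic): W = (P₁V₁ − P₂V₂)/(γ−1) = (10067 − 6148)/0.667 = 5879 J.
After step 1: P = 232.9 kPa, V = 26.4 L, T = 389 K.
Step 2 (isobaric): W = PΔV = (232.9 kPa)(12.5 − 26.4 L) = -3237 J.
W_total = 5879 − 3237 = 2641 J.

W_total ≈ 2640 J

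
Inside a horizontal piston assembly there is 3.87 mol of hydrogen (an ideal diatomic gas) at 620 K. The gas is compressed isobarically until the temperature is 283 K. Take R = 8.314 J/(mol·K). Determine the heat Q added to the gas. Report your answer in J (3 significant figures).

Isobaric: W = nRΔT = (3.87)(8.314)(-337) = -10843 J.
ΔU = nCᵥΔT with Cᵥ = 5R/2: ΔU = (3.87)(20.79)(-337) = -27108 J.
Q = ΔU + W = -27108 − 10843 = -37951 J.

Q ≈ -38000 J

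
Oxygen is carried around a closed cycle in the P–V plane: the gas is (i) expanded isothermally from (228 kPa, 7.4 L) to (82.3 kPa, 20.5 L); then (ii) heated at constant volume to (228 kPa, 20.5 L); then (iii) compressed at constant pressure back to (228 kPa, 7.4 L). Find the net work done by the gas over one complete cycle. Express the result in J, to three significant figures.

Leg (i): W = PᵢVᵢ ln(V_f/Vᵢ) = (1687) ln(20.5/7.4) = 1719 J.
Leg (ii): W = 0.
Leg (iii): W = PΔV = (228)(7.4 − 20.5) = -2987 J.
W_net = 1719 − 2987 = -1268 J.

W_net ≈ -1270 J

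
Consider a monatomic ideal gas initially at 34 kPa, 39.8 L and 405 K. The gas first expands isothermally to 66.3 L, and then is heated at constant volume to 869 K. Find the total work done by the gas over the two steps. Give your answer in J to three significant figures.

Step 1 (isothermal): W = P₁V₁ ln(V₂/V₁) = (1353) ln(66.3/39.8) = 690.6 J.
Step 2 (isochoric): W = 0 (constant volume).
W_total = 690.6 + 0 = 690.6 J.

W_total ≈ 691 J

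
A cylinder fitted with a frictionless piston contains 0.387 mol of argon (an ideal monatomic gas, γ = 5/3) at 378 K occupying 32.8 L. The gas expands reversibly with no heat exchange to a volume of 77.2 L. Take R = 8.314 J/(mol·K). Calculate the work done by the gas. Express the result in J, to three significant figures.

W ≈ 793 J

Adiabatic: TV^(γ−1) = const with γ = 5/3.
T₂ = T₁ (V₁/V₂)^(γ−1) = 378 × (32.8/77.2)^0.667 = 378 × 0.5652 = 213.6 K.
W_by = nCᵥ(T₁ − T₂) = (0.387)(12.47)(378 − 213.6) = 793.3 J.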